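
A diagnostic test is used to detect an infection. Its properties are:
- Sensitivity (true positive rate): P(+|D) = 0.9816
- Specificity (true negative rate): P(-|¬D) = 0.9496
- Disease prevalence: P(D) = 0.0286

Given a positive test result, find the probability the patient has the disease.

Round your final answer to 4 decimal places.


Let D = has disease, + = positive test

Given:
- P(D) = 0.0286 (prevalence)
- P(+|D) = 0.9816 (sensitivity)
- P(-|¬D) = 0.9496 (specificity)
- P(+|¬D) = 0.0504 (false positive rate = 1 - specificity)

Step 1: Find P(+)
P(+) = P(+|D)P(D) + P(+|¬D)P(¬D)
     = 0.9816 × 0.0286 + 0.0504 × 0.9714
     = 0.02807376 + 0.04895856
     = 0.07703232

Step 2: Apply Bayes' theorem for P(D|+)
P(D|+) = P(+|D)P(D) / P(+)
       = 0.02807376 / 0.07703232
       = 0.3644


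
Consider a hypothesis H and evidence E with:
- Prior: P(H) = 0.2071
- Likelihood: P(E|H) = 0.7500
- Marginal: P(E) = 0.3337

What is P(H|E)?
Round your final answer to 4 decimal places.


Using Bayes' theorem:

P(H|E) = P(E|H) × P(H) / P(E)
       = 0.7500 × 0.2071 / 0.3337
       = 0.15532500 / 0.3337
       = 0.4655

The evidence strengthens our belief in H.
Prior: 0.2071 → Posterior: 0.4655


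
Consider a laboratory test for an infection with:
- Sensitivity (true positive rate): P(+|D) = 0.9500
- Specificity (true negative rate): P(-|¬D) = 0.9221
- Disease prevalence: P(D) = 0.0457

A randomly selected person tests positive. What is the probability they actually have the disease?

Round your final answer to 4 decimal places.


Let D = has disease, + = positive test

Given:
- P(D) = 0.0457 (prevalence)
- P(+|D) = 0.9500 (sensitivity)
- P(-|¬D) = 0.9221 (specificity)
- P(+|¬D) = 0.0779 (false positive rate = 1 - specificity)

Step 1: Find P(+)
P(+) = P(+|D)P(D) + P(+|¬D)P(¬D)
     = 0.9500 × 0.0457 + 0.0779 × 0.9543
     = 0.04341500 + 0.07433997
     = 0.11775497

Step 2: Apply Bayes' theorem for P(D|+)
P(D|+) = P(+|D)P(D) / P(+)
       = 0.04341500 / 0.11775497
       = 0.3687


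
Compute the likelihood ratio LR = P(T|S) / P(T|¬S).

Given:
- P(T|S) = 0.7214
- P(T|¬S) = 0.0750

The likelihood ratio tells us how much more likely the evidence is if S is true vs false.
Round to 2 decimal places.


Likelihood Ratio (LR) = P(T|S) / P(T|¬S)

LR = 0.7214 / 0.0750
   = 9.62

The evidence is 9.62 times more likely if S is true than if S is false.
Since LR > 1, the evidence supports S over ¬S.


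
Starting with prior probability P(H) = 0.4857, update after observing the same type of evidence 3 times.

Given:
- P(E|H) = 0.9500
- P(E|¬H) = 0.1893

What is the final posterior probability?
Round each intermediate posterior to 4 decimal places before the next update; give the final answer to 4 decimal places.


Sequential Bayesian updating:

Initial prior: P(H) = 0.4857

Update 1:
  P(E) = 0.9500 × 0.4857 + 0.1893 × 0.5143 = 0.46141500 + 0.09735699 = 0.55877199
  P(H|E) = 0.46141500 / 0.55877199 = 0.8258

Update 2:
  P(E) = 0.9500 × 0.8258 + 0.1893 × 0.1742 = 0.78451000 + 0.03297606 = 0.81748606
  P(H|E) = 0.78451000 / 0.81748606 = 0.9597

Update 3:
  P(E) = 0.9500 × 0.9597 + 0.1893 × 0.0403 = 0.91171500 + 0.00762879 = 0.91934379
  P(H|E) = 0.91171500 / 0.91934379 = 0.9917

Final posterior: 0.9917


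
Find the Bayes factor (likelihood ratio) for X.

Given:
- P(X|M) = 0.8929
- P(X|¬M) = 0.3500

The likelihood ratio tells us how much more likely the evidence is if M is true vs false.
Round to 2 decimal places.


Likelihood Ratio (LR) = P(X|M) / P(X|¬M)

LR = 0.8929 / 0.3500
   = 2.55

The evidence is 2.55 times more likely if M is true than if M is false.
Because LR exceeds 1, X is evidence for M.


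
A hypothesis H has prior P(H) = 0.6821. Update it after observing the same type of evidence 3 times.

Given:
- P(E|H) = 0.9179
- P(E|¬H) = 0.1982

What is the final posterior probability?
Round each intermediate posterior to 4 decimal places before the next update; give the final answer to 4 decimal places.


Sequential Bayesian updating:

Initial prior: P(H) = 0.6821

Update 1:
  P(E) = 0.9179 × 0.6821 + 0.1982 × 0.3179 = 0.62609959 + 0.06300778 = 0.68910737
  P(H|E) = 0.62609959 / 0.68910737 = 0.9086

Update 2:
  P(E) = 0.9179 × 0.9086 + 0.1982 × 0.0914 = 0.83400394 + 0.01811548 = 0.85211942
  P(H|E) = 0.83400394 / 0.85211942 = 0.9787

Update 3:
  P(E) = 0.9179 × 0.9787 + 0.1982 × 0.0213 = 0.89834873 + 0.00422166 = 0.90257039
  P(H|E) = 0.89834873 / 0.90257039 = 0.9953

Final posterior: 0.9953


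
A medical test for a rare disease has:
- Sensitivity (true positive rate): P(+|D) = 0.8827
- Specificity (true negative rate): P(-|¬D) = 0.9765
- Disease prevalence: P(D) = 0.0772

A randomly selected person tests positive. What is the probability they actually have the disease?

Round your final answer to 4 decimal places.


Let D = has disease, + = positive test

Given:
- P(D) = 0.0772 (prevalence)
- P(+|D) = 0.8827 (sensitivity)
- P(-|¬D) = 0.9765 (specificity)
- P(+|¬D) = 0.0235 (false positive rate = 1 - specificity)

Step 1: Find P(+)
P(+) = P(+|D)P(D) + P(+|¬D)P(¬D)
     = 0.8827 × 0.0772 + 0.0235 × 0.9228
     = 0.06814444 + 0.02168580
     = 0.08983024

Step 2: Apply Bayes' theorem for P(D|+)
P(D|+) = P(+|D)P(D) / P(+)
       = 0.06814444 / 0.08983024
       = 0.7586


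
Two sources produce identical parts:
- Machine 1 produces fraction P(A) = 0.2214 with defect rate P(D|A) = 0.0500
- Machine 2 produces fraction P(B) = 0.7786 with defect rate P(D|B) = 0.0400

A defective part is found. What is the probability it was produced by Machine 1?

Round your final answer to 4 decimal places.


Let A = from Machine 1, D = defective

Given:
- P(A) = 0.2214, P(B) = 0.7786
- P(D|A) = 0.0500, P(D|B) = 0.0400

Step 1: Find P(D)
P(D) = P(D|A)P(A) + P(D|B)P(B)
     = 0.0500 × 0.2214 + 0.0400 × 0.7786
     = 0.01107000 + 0.03114400
     = 0.04221400

Step 2: Apply Bayes' theorem
P(A|D) = P(D|A)P(A) / P(D)
       = 0.01107000 / 0.04221400
       = 0.2622


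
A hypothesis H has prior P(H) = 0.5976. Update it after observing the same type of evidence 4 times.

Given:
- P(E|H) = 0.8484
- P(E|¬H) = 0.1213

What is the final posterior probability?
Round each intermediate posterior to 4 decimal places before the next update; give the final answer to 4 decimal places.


Sequential Bayesian updating:

Initial prior: P(H) = 0.5976

Update 1:
  P(E) = 0.8484 × 0.5976 + 0.1213 × 0.4024 = 0.50700384 + 0.04881112 = 0.55581496
  P(H|E) = 0.50700384 / 0.55581496 = 0.9122

Update 2:
  P(E) = 0.8484 × 0.9122 + 0.1213 × 0.0878 = 0.77391048 + 0.01065014 = 0.78456062
  P(H|E) = 0.77391048 / 0.78456062 = 0.9864

Update 3:
  P(E) = 0.8484 × 0.9864 + 0.1213 × 0.0136 = 0.83686176 + 0.00164968 = 0.83851144
  P(H|E) = 0.83686176 / 0.83851144 = 0.9980

Update 4:
  P(E) = 0.8484 × 0.9980 + 0.1213 × 0.0020 = 0.84670320 + 0.00024260 = 0.84694580
  P(H|E) = 0.84670320 / 0.84694580 = 0.9997

Final posterior: 0.9997


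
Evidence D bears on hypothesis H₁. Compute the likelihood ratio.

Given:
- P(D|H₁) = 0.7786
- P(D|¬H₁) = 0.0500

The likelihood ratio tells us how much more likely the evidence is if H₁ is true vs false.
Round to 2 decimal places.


Likelihood Ratio (LR) = P(D|H₁) / P(D|¬H₁)

LR = 0.7786 / 0.0500
   = 15.57

The evidence is 15.57 times more likely if H₁ is true than if H₁ is false.
Since LR > 1, the evidence supports H₁ over ¬H₁.


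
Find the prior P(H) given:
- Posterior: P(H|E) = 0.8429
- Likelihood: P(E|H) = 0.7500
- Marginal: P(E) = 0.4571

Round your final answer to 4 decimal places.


From Bayes' theorem: P(H|E) = P(E|H) × P(H) / P(E)

Rearranging for P(H):
P(H) = P(H|E) × P(E) / P(E|H)
     = 0.8429 × 0.4571 / 0.7500
     = 0.38528959 / 0.7500
     = 0.5137


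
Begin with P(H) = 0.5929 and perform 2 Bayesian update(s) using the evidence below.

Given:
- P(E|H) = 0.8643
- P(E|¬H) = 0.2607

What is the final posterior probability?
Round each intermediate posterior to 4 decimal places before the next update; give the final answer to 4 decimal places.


Sequential Bayesian updating:

Initial prior: P(H) = 0.5929

Update 1:
  P(E) = 0.8643 × 0.5929 + 0.2607 × 0.4071 = 0.51244347 + 0.10613097 = 0.61857444
  P(H|E) = 0.51244347 / 0.61857444 = 0.8284

Update 2:
  P(E) = 0.8643 × 0.8284 + 0.2607 × 0.1716 = 0.71598612 + 0.04473612 = 0.76072224
  P(H|E) = 0.71598612 / 0.76072224 = 0.9412

Final posterior: 0.9412


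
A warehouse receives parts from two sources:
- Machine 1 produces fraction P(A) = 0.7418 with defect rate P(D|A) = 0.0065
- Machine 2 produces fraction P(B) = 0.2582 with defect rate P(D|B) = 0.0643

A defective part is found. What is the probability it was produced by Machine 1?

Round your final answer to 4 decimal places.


Let A = from Machine 1, D = defective

Given:
- P(A) = 0.7418, P(B) = 0.2582
- P(D|A) = 0.0065, P(D|B) = 0.0643

Step 1: Find P(D)
P(D) = P(D|A)P(A) + P(D|B)P(B)
     = 0.0065 × 0.7418 + 0.0643 × 0.2582
     = 0.00482170 + 0.01660226
     = 0.02142396

Step 2: Apply Bayes' theorem
P(A|D) = P(D|A)P(A) / P(D)
       = 0.00482170 / 0.02142396
       = 0.2251


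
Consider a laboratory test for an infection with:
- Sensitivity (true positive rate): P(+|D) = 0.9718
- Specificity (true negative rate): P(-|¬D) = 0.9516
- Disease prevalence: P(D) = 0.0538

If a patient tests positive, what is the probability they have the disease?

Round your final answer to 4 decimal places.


Let D = has disease, + = positive test

Given:
- P(D) = 0.0538 (prevalence)
- P(+|D) = 0.9718 (sensitivity)
- P(-|¬D) = 0.9516 (specificity)
- P(+|¬D) = 0.0484 (false positive rate = 1 - specificity)

Step 1: Find P(+)
P(+) = P(+|D)P(D) + P(+|¬D)P(¬D)
     = 0.9718 × 0.0538 + 0.0484 × 0.9462
     = 0.05228284 + 0.04579608
     = 0.09807892

Step 2: Apply Bayes' theorem for P(D|+)
P(D|+) = P(+|D)P(D) / P(+)
       = 0.05228284 / 0.09807892
       = 0.5331


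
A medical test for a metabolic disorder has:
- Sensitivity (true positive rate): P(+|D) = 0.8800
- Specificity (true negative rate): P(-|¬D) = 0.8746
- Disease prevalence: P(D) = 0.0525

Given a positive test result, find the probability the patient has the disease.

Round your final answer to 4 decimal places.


Let D = has disease, + = positive test

Given:
- P(D) = 0.0525 (prevalence)
- P(+|D) = 0.8800 (sensitivity)
- P(-|¬D) = 0.8746 (specificity)
- P(+|¬D) = 0.1254 (false positive rate = 1 - specificity)

Step 1: Find P(+)
P(+) = P(+|D)P(D) + P(+|¬D)P(¬D)
     = 0.8800 × 0.0525 + 0.1254 × 0.9475
     = 0.04620000 + 0.11881650
     = 0.16501650

Step 2: Apply Bayes' theorem for P(D|+)
P(D|+) = P(+|D)P(D) / P(+)
       = 0.04620000 / 0.16501650
       = 0.2800


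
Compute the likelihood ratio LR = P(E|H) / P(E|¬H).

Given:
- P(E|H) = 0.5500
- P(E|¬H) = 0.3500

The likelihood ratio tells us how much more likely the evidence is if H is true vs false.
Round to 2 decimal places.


Likelihood Ratio (LR) = P(E|H) / P(E|¬H)

LR = 0.5500 / 0.3500
   = 1.57

The evidence is 1.57 times more likely if H is true than if H is false.
Because LR exceeds 1, E is evidence for H.


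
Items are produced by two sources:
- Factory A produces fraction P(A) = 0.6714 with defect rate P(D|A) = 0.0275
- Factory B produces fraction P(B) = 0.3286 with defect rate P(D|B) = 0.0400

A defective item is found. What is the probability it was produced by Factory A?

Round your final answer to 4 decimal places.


Let A = from Factory A, D = defective

Given:
- P(A) = 0.6714, P(B) = 0.3286
- P(D|A) = 0.0275, P(D|B) = 0.0400

Step 1: Find P(D)
P(D) = P(D|A)P(A) + P(D|B)P(B)
     = 0.0275 × 0.6714 + 0.0400 × 0.3286
     = 0.01846350 + 0.01314400
     = 0.03160750

Step 2: Apply Bayes' theorem
P(A|D) = P(D|A)P(A) / P(D)
       = 0.01846350 / 0.03160750
       = 0.5841


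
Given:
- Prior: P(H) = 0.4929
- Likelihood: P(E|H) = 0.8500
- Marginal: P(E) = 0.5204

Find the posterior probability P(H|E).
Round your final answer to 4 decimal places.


Using Bayes' theorem:

P(H|E) = P(E|H) × P(H) / P(E)
       = 0.8500 × 0.4929 / 0.5204
       = 0.41896500 / 0.5204
       = 0.8051

The evidence strengthens our belief in H.
Prior: 0.4929 → Posterior: 0.8051


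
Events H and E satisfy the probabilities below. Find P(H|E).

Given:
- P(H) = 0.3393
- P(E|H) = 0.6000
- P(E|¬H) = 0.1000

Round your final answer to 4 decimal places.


Bayes' theorem: P(H|E) = P(E|H) × P(H) / P(E)

Step 1: Calculate P(E) using law of total probability
P(E) = P(E|H)P(H) + P(E|¬H)P(¬H)
     = 0.6000 × 0.3393 + 0.1000 × 0.6607
     = 0.20358000 + 0.06607000
     = 0.26965000

Step 2: Apply Bayes' theorem
P(H|E) = P(E|H) × P(H) / P(E)
       = 0.20358000 / 0.26965000
       = 0.7550


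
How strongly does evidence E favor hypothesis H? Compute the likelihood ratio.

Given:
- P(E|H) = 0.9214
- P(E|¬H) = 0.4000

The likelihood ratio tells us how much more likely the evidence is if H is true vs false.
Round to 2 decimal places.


Likelihood Ratio (LR) = P(E|H) / P(E|¬H)

LR = 0.9214 / 0.4000
   = 2.30

The evidence is 2.30 times more likely if H is true than if H is false.
Because LR exceeds 1, E is evidence for H.


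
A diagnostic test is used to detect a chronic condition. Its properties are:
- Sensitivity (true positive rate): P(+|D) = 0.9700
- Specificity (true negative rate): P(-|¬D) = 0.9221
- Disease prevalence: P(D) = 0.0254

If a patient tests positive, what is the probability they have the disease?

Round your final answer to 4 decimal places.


Let D = has disease, + = positive test

Given:
- P(D) = 0.0254 (prevalence)
- P(+|D) = 0.9700 (sensitivity)
- P(-|¬D) = 0.9221 (specificity)
- P(+|¬D) = 0.0779 (false positive rate = 1 - specificity)

Step 1: Find P(+)
P(+) = P(+|D)P(D) + P(+|¬D)P(¬D)
     = 0.9700 × 0.0254 + 0.0779 × 0.9746
     = 0.02463800 + 0.07592134
     = 0.10055934

Step 2: Apply Bayes' theorem for P(D|+)
P(D|+) = P(+|D)P(D) / P(+)
       = 0.02463800 / 0.10055934
       = 0.2450


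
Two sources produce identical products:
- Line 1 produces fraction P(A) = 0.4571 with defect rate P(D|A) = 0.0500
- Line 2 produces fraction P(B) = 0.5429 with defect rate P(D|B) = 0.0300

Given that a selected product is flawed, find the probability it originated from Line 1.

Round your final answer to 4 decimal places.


Let A = from Line 1, D = flawed

Given:
- P(A) = 0.4571, P(B) = 0.5429
- P(D|A) = 0.0500, P(D|B) = 0.0300

Step 1: Find P(D)
P(D) = P(D|A)P(A) + P(D|B)P(B)
     = 0.0500 × 0.4571 + 0.0300 × 0.5429
     = 0.02285500 + 0.01628700
     = 0.03914200

Step 2: Apply Bayes' theorem
P(A|D) = P(D|A)P(A) / P(D)
       = 0.02285500 / 0.03914200
       = 0.5839


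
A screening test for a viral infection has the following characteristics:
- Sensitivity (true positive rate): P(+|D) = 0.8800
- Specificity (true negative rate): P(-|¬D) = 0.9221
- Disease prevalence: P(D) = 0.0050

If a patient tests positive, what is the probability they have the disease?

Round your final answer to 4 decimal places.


Let D = has disease, + = positive test

Given:
- P(D) = 0.0050 (prevalence)
- P(+|D) = 0.8800 (sensitivity)
- P(-|¬D) = 0.9221 (specificity)
- P(+|¬D) = 0.0779 (false positive rate = 1 - specificity)

Step 1: Find P(+)
P(+) = P(+|D)P(D) + P(+|¬D)P(¬D)
     = 0.8800 × 0.0050 + 0.0779 × 0.9950
     = 0.00440000 + 0.07751050
     = 0.08191050

Step 2: Apply Bayes' theorem for P(D|+)
P(D|+) = P(+|D)P(D) / P(+)
       = 0.00440000 / 0.08191050
       = 0.0537


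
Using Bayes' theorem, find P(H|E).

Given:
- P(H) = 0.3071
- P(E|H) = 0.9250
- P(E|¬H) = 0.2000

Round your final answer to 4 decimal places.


Bayes' theorem: P(H|E) = P(E|H) × P(H) / P(E)

Step 1: Calculate P(E) using law of total probability
P(E) = P(E|H)P(H) + P(E|¬H)P(¬H)
     = 0.9250 × 0.3071 + 0.2000 × 0.6929
     = 0.28406750 + 0.13858000
     = 0.42264750

Step 2: Apply Bayes' theorem
P(H|E) = P(E|H) × P(H) / P(E)
       = 0.28406750 / 0.42264750
       = 0.6721


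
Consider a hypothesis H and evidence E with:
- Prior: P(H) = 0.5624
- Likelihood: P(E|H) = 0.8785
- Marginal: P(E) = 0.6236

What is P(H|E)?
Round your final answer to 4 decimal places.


Using Bayes' theorem:

P(H|E) = P(E|H) × P(H) / P(E)
       = 0.8785 × 0.5624 / 0.6236
       = 0.49406840 / 0.6236
       = 0.7923

The evidence strengthens our belief in H.
Prior: 0.5624 → Posterior: 0.7923


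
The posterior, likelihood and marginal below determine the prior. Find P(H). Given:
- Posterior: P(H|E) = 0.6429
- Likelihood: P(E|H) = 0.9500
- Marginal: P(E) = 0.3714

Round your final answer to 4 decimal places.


From Bayes' theorem: P(H|E) = P(E|H) × P(H) / P(E)

Rearranging for P(H):
P(H) = P(H|E) × P(E) / P(E|H)
     = 0.6429 × 0.3714 / 0.9500
     = 0.23877306 / 0.9500
     = 0.2513


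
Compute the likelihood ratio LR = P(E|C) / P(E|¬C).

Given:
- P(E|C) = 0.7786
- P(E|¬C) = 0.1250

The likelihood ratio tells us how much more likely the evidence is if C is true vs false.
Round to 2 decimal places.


Likelihood Ratio (LR) = P(E|C) / P(E|¬C)

LR = 0.7786 / 0.1250
   = 6.23

The evidence is 6.23 times more likely if C is true than if C is false.
Because LR exceeds 1, E is evidence for C.


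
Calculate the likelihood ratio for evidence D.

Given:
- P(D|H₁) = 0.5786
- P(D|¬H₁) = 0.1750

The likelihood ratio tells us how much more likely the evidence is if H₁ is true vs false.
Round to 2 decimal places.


Likelihood Ratio (LR) = P(D|H₁) / P(D|¬H₁)

LR = 0.5786 / 0.1750
   = 3.31

The evidence is 3.31 times more likely if H₁ is true than if H₁ is false.
Since LR > 1, the evidence supports H₁ over ¬H₁.


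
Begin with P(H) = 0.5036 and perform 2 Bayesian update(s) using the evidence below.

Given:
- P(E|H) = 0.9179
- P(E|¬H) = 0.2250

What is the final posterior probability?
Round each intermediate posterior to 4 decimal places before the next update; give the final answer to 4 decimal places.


Sequential Bayesian updating:

Initial prior: P(H) = 0.5036

Update 1:
  P(E) = 0.9179 × 0.5036 + 0.2250 × 0.4964 = 0.46225444 + 0.11169000 = 0.57394444
  P(H|E) = 0.46225444 / 0.57394444 = 0.8054

Update 2:
  P(E) = 0.9179 × 0.8054 + 0.2250 × 0.1946 = 0.73927666 + 0.04378500 = 0.78306166
  P(H|E) = 0.73927666 / 0.78306166 = 0.9441

Final posterior: 0.9441


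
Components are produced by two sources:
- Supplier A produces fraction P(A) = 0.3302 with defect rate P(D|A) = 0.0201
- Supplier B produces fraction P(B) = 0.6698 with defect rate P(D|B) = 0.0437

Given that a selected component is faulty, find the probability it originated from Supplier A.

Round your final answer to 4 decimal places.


Let A = from Supplier A, D = faulty

Given:
- P(A) = 0.3302, P(B) = 0.6698
- P(D|A) = 0.0201, P(D|B) = 0.0437

Step 1: Find P(D)
P(D) = P(D|A)P(A) + P(D|B)P(B)
     = 0.0201 × 0.3302 + 0.0437 × 0.6698
     = 0.00663702 + 0.02927026
     = 0.03590728

Step 2: Apply Bayes' theorem
P(A|D) = P(D|A)P(A) / P(D)
       = 0.00663702 / 0.03590728
       = 0.1848


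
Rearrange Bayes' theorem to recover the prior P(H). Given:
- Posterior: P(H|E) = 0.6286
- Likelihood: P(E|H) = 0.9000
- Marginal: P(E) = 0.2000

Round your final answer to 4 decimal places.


From Bayes' theorem: P(H|E) = P(E|H) × P(H) / P(E)

Rearranging for P(H):
P(H) = P(H|E) × P(E) / P(E|H)
     = 0.6286 × 0.2000 / 0.9000
     = 0.12572000 / 0.9000
     = 0.1397


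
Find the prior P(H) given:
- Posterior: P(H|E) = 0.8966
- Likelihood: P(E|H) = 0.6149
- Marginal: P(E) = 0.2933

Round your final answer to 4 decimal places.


From Bayes' theorem: P(H|E) = P(E|H) × P(H) / P(E)

Rearranging for P(H):
P(H) = P(H|E) × P(E) / P(E|H)
     = 0.8966 × 0.2933 / 0.6149
     = 0.26297278 / 0.6149
     = 0.4277


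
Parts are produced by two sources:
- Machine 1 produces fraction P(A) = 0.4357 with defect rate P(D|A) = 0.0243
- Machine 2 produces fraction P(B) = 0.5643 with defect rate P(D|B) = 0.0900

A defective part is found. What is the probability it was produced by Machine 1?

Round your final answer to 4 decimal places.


Let A = from Machine 1, D = defective

Given:
- P(A) = 0.4357, P(B) = 0.5643
- P(D|A) = 0.0243, P(D|B) = 0.0900

Step 1: Find P(D)
P(D) = P(D|A)P(A) + P(D|B)P(B)
     = 0.0243 × 0.4357 + 0.0900 × 0.5643
     = 0.01058751 + 0.05078700
     = 0.06137451

Step 2: Apply Bayes' theorem
P(A|D) = P(D|A)P(A) / P(D)
       = 0.01058751 / 0.06137451
       = 0.1725


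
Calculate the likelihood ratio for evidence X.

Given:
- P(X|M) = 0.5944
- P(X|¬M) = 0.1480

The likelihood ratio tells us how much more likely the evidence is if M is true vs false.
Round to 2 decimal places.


Likelihood Ratio (LR) = P(X|M) / P(X|¬M)

LR = 0.5944 / 0.1480
   = 4.02

The evidence is 4.02 times more likely if M is true than if M is false.
Since LR > 1, the evidence supports M over ¬M.


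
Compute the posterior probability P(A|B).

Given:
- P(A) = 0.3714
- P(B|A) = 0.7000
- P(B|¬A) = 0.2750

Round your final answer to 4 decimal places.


Bayes' theorem: P(A|B) = P(B|A) × P(A) / P(B)

Step 1: Calculate P(B) using law of total probability
P(B) = P(B|A)P(A) + P(B|¬A)P(¬A)
     = 0.7000 × 0.3714 + 0.2750 × 0.6286
     = 0.25998000 + 0.17286500
     = 0.43284500

Step 2: Apply Bayes' theorem
P(A|B) = P(B|A) × P(A) / P(B)
       = 0.25998000 / 0.43284500
       = 0.6006


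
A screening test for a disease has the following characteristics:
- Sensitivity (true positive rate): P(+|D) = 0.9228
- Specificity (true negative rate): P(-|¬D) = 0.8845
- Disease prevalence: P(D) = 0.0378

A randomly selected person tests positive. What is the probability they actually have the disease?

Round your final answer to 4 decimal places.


Let D = has disease, + = positive test

Given:
- P(D) = 0.0378 (prevalence)
- P(+|D) = 0.9228 (sensitivity)
- P(-|¬D) = 0.8845 (specificity)
- P(+|¬D) = 0.1155 (false positive rate = 1 - specificity)

Step 1: Find P(+)
P(+) = P(+|D)P(D) + P(+|¬D)P(¬D)
     = 0.9228 × 0.0378 + 0.1155 × 0.9622
     = 0.03488184 + 0.11113410
     = 0.14601594

Step 2: Apply Bayes' theorem for P(D|+)
P(D|+) = P(+|D)P(D) / P(+)
       = 0.03488184 / 0.14601594
       = 0.2389


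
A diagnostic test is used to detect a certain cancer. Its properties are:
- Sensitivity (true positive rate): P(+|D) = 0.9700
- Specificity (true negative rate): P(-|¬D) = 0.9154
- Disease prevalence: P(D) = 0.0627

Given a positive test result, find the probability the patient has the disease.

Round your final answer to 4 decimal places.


Let D = has disease, + = positive test

Given:
- P(D) = 0.0627 (prevalence)
- P(+|D) = 0.9700 (sensitivity)
- P(-|¬D) = 0.9154 (specificity)
- P(+|¬D) = 0.0846 (false positive rate = 1 - specificity)

Step 1: Find P(+)
P(+) = P(+|D)P(D) + P(+|¬D)P(¬D)
     = 0.9700 × 0.0627 + 0.0846 × 0.9373
     = 0.06081900 + 0.07929558
     = 0.14011458

Step 2: Apply Bayes' theorem for P(D|+)
P(D|+) = P(+|D)P(D) / P(+)
       = 0.06081900 / 0.14011458
       = 0.4341


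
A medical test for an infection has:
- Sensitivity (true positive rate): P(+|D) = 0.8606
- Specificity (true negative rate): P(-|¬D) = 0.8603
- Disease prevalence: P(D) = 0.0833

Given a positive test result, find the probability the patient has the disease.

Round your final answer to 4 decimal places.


Let D = has disease, + = positive test

Given:
- P(D) = 0.0833 (prevalence)
- P(+|D) = 0.8606 (sensitivity)
- P(-|¬D) = 0.8603 (specificity)
- P(+|¬D) = 0.1397 (false positive rate = 1 - specificity)

Step 1: Find P(+)
P(+) = P(+|D)P(D) + P(+|¬D)P(¬D)
     = 0.8606 × 0.0833 + 0.1397 × 0.9167
     = 0.07168798 + 0.12806299
     = 0.19975097

Step 2: Apply Bayes' theorem for P(D|+)
P(D|+) = P(+|D)P(D) / P(+)
       = 0.07168798 / 0.19975097
       = 0.3589


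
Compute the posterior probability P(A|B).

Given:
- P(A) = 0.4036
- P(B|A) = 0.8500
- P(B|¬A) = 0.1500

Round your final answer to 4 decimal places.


Bayes' theorem: P(A|B) = P(B|A) × P(A) / P(B)

Step 1: Calculate P(B) using law of total probability
P(B) = P(B|A)P(A) + P(B|¬A)P(¬A)
     = 0.8500 × 0.4036 + 0.1500 × 0.5964
     = 0.34306000 + 0.08946000
     = 0.43252000

Step 2: Apply Bayes' theorem
P(A|B) = P(B|A) × P(A) / P(B)
       = 0.34306000 / 0.43252000
       = 0.7932


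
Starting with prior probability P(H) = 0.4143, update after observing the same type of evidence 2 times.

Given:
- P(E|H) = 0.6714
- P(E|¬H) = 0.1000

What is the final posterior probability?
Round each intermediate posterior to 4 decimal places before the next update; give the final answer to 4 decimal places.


Sequential Bayesian updating:

Initial prior: P(H) = 0.4143

Update 1:
  P(E) = 0.6714 × 0.4143 + 0.1000 × 0.5857 = 0.27816102 + 0.05857000 = 0.33673102
  P(H|E) = 0.27816102 / 0.33673102 = 0.8261

Update 2:
  P(E) = 0.6714 × 0.8261 + 0.1000 × 0.1739 = 0.55464354 + 0.01739000 = 0.57203354
  P(H|E) = 0.55464354 / 0.57203354 = 0.9696

Final posterior: 0.9696


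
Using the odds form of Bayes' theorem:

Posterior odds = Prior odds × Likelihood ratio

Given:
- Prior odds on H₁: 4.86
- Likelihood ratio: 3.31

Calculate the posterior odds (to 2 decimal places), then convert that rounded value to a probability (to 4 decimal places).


Step 1: Calculate posterior odds
Posterior odds = Prior odds × LR
               = 4.86 × 3.31
               = 16.09

Step 2: Convert to probability
P(H₁|E) = Posterior odds / (1 + Posterior odds)
       = 16.09 / (1 + 16.09)
       = 16.09 / 17.09
       = 0.9415

The evidence increased P(H₁) from 0.8294 to 0.9415.


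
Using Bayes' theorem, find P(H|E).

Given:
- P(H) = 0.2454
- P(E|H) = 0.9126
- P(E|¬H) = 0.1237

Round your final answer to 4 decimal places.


Bayes' theorem: P(H|E) = P(E|H) × P(H) / P(E)

Step 1: Calculate P(E) using law of total probability
P(E) = P(E|H)P(H) + P(E|¬H)P(¬H)
     = 0.9126 × 0.2454 + 0.1237 × 0.7546
     = 0.22395204 + 0.09334402
     = 0.31729606

Step 2: Apply Bayes' theorem
P(H|E) = P(E|H) × P(H) / P(E)
       = 0.22395204 / 0.31729606
       = 0.7058


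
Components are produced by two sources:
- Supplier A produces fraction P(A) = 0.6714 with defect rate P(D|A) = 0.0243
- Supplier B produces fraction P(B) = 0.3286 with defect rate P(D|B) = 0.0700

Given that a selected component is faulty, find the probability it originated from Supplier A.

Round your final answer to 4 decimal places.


Let A = from Supplier A, D = faulty

Given:
- P(A) = 0.6714, P(B) = 0.3286
- P(D|A) = 0.0243, P(D|B) = 0.0700

Step 1: Find P(D)
P(D) = P(D|A)P(A) + P(D|B)P(B)
     = 0.0243 × 0.6714 + 0.0700 × 0.3286
     = 0.01631502 + 0.02300200
     = 0.03931702

Step 2: Apply Bayes' theorem
P(A|D) = P(D|A)P(A) / P(D)
       = 0.01631502 / 0.03931702
       = 0.4150


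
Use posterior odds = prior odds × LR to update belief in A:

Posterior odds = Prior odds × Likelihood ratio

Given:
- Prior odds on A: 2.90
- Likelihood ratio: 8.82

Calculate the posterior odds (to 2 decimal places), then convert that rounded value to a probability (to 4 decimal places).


Step 1: Calculate posterior odds
Posterior odds = Prior odds × LR
               = 2.90 × 8.82
               = 25.58

Step 2: Convert to probability
P(A|E) = Posterior odds / (1 + Posterior odds)
       = 25.58 / (1 + 25.58)
       = 25.58 / 26.58
       = 0.9624

The evidence increased P(A) from 0.7436 to 0.9624.


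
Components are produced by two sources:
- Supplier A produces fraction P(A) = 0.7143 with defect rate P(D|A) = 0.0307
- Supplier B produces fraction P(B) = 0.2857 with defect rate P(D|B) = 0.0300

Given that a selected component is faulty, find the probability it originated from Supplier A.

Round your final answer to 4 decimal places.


Let A = from Supplier A, D = faulty

Given:
- P(A) = 0.7143, P(B) = 0.2857
- P(D|A) = 0.0307, P(D|B) = 0.0300

Step 1: Find P(D)
P(D) = P(D|A)P(A) + P(D|B)P(B)
     = 0.0307 × 0.7143 + 0.0300 × 0.2857
     = 0.02192901 + 0.00857100
     = 0.03050001

Step 2: Apply Bayes' theorem
P(A|D) = P(D|A)P(A) / P(D)
       = 0.02192901 / 0.03050001
       = 0.7190


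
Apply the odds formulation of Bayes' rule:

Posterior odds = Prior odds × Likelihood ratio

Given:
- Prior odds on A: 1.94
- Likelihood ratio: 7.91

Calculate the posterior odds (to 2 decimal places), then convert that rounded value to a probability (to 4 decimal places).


Step 1: Calculate posterior odds
Posterior odds = Prior odds × LR
               = 1.94 × 7.91
               = 15.35

Step 2: Convert to probability
P(A|E) = Posterior odds / (1 + Posterior odds)
       = 15.35 / (1 + 15.35)
       = 15.35 / 16.35
       = 0.9388

The evidence increased P(A) from 0.6599 to 0.9388.


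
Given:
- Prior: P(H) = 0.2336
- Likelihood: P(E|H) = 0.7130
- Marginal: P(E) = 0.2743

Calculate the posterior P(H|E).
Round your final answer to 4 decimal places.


Using Bayes' theorem:

P(H|E) = P(E|H) × P(H) / P(E)
       = 0.7130 × 0.2336 / 0.2743
       = 0.16655680 / 0.2743
       = 0.6072

The evidence strengthens our belief in H.
Prior: 0.2336 → Posterior: 0.6072


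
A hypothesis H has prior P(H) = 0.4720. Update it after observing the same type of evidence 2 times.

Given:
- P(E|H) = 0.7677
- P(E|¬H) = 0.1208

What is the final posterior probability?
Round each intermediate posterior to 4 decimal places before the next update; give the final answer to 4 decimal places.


Sequential Bayesian updating:

Initial prior: P(H) = 0.4720

Update 1:
  P(E) = 0.7677 × 0.4720 + 0.1208 × 0.5280 = 0.36235440 + 0.06378240 = 0.42613680
  P(H|E) = 0.36235440 / 0.42613680 = 0.8503

Update 2:
  P(E) = 0.7677 × 0.8503 + 0.1208 × 0.1497 = 0.65277531 + 0.01808376 = 0.67085907
  P(H|E) = 0.65277531 / 0.67085907 = 0.9730

Final posterior: 0.9730


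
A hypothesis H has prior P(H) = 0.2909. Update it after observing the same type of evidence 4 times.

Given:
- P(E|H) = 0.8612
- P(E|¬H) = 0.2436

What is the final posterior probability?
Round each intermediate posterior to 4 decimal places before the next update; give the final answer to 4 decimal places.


Sequential Bayesian updating:

Initial prior: P(H) = 0.2909

Update 1:
  P(E) = 0.8612 × 0.2909 + 0.2436 × 0.7091 = 0.25052308 + 0.17273676 = 0.42325984
  P(H|E) = 0.25052308 / 0.42325984 = 0.5919

Update 2:
  P(E) = 0.8612 × 0.5919 + 0.2436 × 0.4081 = 0.50974428 + 0.09941316 = 0.60915744
  P(H|E) = 0.50974428 / 0.60915744 = 0.8368

Update 3:
  P(E) = 0.8612 × 0.8368 + 0.2436 × 0.1632 = 0.72065216 + 0.03975552 = 0.76040768
  P(H|E) = 0.72065216 / 0.76040768 = 0.9477

Update 4:
  P(E) = 0.8612 × 0.9477 + 0.2436 × 0.0523 = 0.81615924 + 0.01274028 = 0.82889952
  P(H|E) = 0.81615924 / 0.82889952 = 0.9846

Final posterior: 0.9846


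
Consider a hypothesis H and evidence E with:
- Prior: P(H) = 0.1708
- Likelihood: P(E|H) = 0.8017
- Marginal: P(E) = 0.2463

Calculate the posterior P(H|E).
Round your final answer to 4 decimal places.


Using Bayes' theorem:

P(H|E) = P(E|H) × P(H) / P(E)
       = 0.8017 × 0.1708 / 0.2463
       = 0.13693036 / 0.2463
       = 0.5559

The evidence strengthens our belief in H.
Prior: 0.1708 → Posterior: 0.5559


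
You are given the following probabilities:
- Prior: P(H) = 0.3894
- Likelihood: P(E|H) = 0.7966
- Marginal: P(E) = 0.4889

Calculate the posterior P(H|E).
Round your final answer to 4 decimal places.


Using Bayes' theorem:

P(H|E) = P(E|H) × P(H) / P(E)
       = 0.7966 × 0.3894 / 0.4889
       = 0.31019604 / 0.4889
       = 0.6345

The evidence strengthens our belief in H.
Prior: 0.3894 → Posterior: 0.6345


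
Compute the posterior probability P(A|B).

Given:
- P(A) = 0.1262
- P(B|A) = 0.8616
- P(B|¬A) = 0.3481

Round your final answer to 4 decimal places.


Bayes' theorem: P(A|B) = P(B|A) × P(A) / P(B)

Step 1: Calculate P(B) using law of total probability
P(B) = P(B|A)P(A) + P(B|¬A)P(¬A)
     = 0.8616 × 0.1262 + 0.3481 × 0.8738
     = 0.10873392 + 0.30416978
     = 0.41290370

Step 2: Apply Bayes' theorem
P(A|B) = P(B|A) × P(A) / P(B)
       = 0.10873392 / 0.41290370
       = 0.2633


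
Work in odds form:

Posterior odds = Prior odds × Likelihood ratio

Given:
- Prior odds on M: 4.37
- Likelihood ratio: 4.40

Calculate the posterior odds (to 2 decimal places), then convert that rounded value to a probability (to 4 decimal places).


Step 1: Calculate posterior odds
Posterior odds = Prior odds × LR
               = 4.37 × 4.40
               = 19.23

Step 2: Convert to probability
P(M|E) = Posterior odds / (1 + Posterior odds)
       = 19.23 / (1 + 19.23)
       = 19.23 / 20.23
       = 0.9506

The evidence increased P(M) from 0.8138 to 0.9506.


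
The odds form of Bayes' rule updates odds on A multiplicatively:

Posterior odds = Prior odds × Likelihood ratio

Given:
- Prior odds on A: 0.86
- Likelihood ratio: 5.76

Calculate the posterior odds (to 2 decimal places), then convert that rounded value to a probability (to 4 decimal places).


Step 1: Calculate posterior odds
Posterior odds = Prior odds × LR
               = 0.86 × 5.76
               = 4.95

Step 2: Convert to probability
P(A|E) = Posterior odds / (1 + Posterior odds)
       = 4.95 / (1 + 4.95)
       = 4.95 / 5.95
       = 0.8319

The evidence increased P(A) from 0.4624 to 0.8319.


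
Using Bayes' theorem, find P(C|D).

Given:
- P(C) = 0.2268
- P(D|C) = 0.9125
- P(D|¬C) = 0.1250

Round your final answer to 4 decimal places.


Bayes' theorem: P(C|D) = P(D|C) × P(C) / P(D)

Step 1: Calculate P(D) using law of total probability
P(D) = P(D|C)P(C) + P(D|¬C)P(¬C)
     = 0.9125 × 0.2268 + 0.1250 × 0.7732
     = 0.20695500 + 0.09665000
     = 0.30360500

Step 2: Apply Bayes' theorem
P(C|D) = P(D|C) × P(C) / P(D)
       = 0.20695500 / 0.30360500
       = 0.6817


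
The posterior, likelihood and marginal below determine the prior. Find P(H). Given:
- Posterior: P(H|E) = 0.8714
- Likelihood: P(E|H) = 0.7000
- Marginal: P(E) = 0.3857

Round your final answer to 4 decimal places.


From Bayes' theorem: P(H|E) = P(E|H) × P(H) / P(E)

Rearranging for P(H):
P(H) = P(H|E) × P(E) / P(E|H)
     = 0.8714 × 0.3857 / 0.7000
     = 0.33609898 / 0.7000
     = 0.4801


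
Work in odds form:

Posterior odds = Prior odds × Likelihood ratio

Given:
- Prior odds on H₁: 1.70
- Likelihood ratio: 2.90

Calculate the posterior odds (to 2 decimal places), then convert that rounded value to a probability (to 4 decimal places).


Step 1: Calculate posterior odds
Posterior odds = Prior odds × LR
               = 1.70 × 2.90
               = 4.93

Step 2: Convert to probability
P(H₁|E) = Posterior odds / (1 + Posterior odds)
       = 4.93 / (1 + 4.93)
       = 4.93 / 5.93
       = 0.8314

The evidence increased P(H₁) from 0.6296 to 0.8314.


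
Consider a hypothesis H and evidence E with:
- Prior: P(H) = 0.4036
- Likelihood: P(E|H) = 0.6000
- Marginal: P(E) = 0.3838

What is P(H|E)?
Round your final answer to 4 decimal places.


Using Bayes' theorem:

P(H|E) = P(E|H) × P(H) / P(E)
       = 0.6000 × 0.4036 / 0.3838
       = 0.24216000 / 0.3838
       = 0.6310

The evidence strengthens our belief in H.
Prior: 0.4036 → Posterior: 0.6310


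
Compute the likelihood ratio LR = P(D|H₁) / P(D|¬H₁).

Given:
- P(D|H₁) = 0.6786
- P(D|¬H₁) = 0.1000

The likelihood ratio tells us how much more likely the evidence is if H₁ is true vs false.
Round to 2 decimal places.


Likelihood Ratio (LR) = P(D|H₁) / P(D|¬H₁)

LR = 0.6786 / 0.1000
   = 6.79

The evidence is 6.79 times more likely if H₁ is true than if H₁ is false.
Since LR > 1, the evidence supports H₁ over ¬H₁.


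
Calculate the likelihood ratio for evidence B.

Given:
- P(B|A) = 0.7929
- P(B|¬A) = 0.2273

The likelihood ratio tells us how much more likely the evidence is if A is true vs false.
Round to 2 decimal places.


Likelihood Ratio (LR) = P(B|A) / P(B|¬A)

LR = 0.7929 / 0.2273
   = 3.49

The evidence is 3.49 times more likely if A is true than if A is false.
Because LR exceeds 1, B is evidence for A.


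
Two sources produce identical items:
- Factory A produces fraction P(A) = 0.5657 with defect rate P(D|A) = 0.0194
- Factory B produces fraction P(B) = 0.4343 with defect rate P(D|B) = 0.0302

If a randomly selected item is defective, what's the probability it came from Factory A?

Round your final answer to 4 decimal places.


Let A = from Factory A, D = defective

Given:
- P(A) = 0.5657, P(B) = 0.4343
- P(D|A) = 0.0194, P(D|B) = 0.0302

Step 1: Find P(D)
P(D) = P(D|A)P(A) + P(D|B)P(B)
     = 0.0194 × 0.5657 + 0.0302 × 0.4343
     = 0.01097458 + 0.01311586
     = 0.02409044

Step 2: Apply Bayes' theorem
P(A|D) = P(D|A)P(A) / P(D)
       = 0.01097458 / 0.02409044
       = 0.4556


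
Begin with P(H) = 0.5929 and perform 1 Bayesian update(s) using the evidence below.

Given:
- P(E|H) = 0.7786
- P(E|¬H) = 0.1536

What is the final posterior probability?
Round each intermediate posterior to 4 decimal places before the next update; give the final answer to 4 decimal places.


Sequential Bayesian updating:

Initial prior: P(H) = 0.5929

Update 1:
  P(E) = 0.7786 × 0.5929 + 0.1536 × 0.4071 = 0.46163194 + 0.06253056 = 0.52416250
  P(H|E) = 0.46163194 / 0.52416250 = 0.8807

Final posterior: 0.8807


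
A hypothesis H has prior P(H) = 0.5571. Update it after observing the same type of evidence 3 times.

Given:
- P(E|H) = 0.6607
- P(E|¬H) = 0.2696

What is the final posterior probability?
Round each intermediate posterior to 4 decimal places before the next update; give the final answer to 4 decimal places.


Sequential Bayesian updating:

Initial prior: P(H) = 0.5571

Update 1:
  P(E) = 0.6607 × 0.5571 + 0.2696 × 0.4429 = 0.36807597 + 0.11940584 = 0.48748181
  P(H|E) = 0.36807597 / 0.48748181 = 0.7551

Update 2:
  P(E) = 0.6607 × 0.7551 + 0.2696 × 0.2449 = 0.49889457 + 0.06602504 = 0.56491961
  P(H|E) = 0.49889457 / 0.56491961 = 0.8831

Update 3:
  P(E) = 0.6607 × 0.8831 + 0.2696 × 0.1169 = 0.58346417 + 0.03151624 = 0.61498041
  P(H|E) = 0.58346417 / 0.61498041 = 0.9488

Final posterior: 0.9488


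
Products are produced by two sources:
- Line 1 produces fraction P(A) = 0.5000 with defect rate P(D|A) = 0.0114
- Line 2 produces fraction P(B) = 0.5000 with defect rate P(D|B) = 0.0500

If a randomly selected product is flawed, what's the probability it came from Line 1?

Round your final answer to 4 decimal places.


Let A = from Line 1, D = flawed

Given:
- P(A) = 0.5000, P(B) = 0.5000
- P(D|A) = 0.0114, P(D|B) = 0.0500

Step 1: Find P(D)
P(D) = P(D|A)P(A) + P(D|B)P(B)
     = 0.0114 × 0.5000 + 0.0500 × 0.5000
     = 0.00570000 + 0.02500000
     = 0.03070000

Step 2: Apply Bayes' theorem
P(A|D) = P(D|A)P(A) / P(D)
       = 0.00570000 / 0.03070000
       = 0.1857


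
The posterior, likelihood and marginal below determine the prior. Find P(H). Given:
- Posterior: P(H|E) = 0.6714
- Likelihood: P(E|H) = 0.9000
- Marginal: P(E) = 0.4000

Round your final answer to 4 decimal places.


From Bayes' theorem: P(H|E) = P(E|H) × P(H) / P(E)

Rearranging for P(H):
P(H) = P(H|E) × P(E) / P(E|H)
     = 0.6714 × 0.4000 / 0.9000
     = 0.26856000 / 0.9000
     = 0.2984


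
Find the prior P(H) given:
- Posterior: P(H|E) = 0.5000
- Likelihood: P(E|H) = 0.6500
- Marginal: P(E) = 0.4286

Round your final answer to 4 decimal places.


From Bayes' theorem: P(H|E) = P(E|H) × P(H) / P(E)

Rearranging for P(H):
P(H) = P(H|E) × P(E) / P(E|H)
     = 0.5000 × 0.4286 / 0.6500
     = 0.21430000 / 0.6500
     = 0.3297


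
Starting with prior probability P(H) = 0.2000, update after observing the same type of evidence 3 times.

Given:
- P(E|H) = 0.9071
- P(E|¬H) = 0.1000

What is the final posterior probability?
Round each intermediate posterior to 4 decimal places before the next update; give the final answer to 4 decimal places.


Sequential Bayesian updating:

Initial prior: P(H) = 0.2000

Update 1:
  P(E) = 0.9071 × 0.2000 + 0.1000 × 0.8000 = 0.18142000 + 0.08000000 = 0.26142000
  P(H|E) = 0.18142000 / 0.26142000 = 0.6940

Update 2:
  P(E) = 0.9071 × 0.6940 + 0.1000 × 0.3060 = 0.62952740 + 0.03060000 = 0.66012740
  P(H|E) = 0.62952740 / 0.66012740 = 0.9536

Update 3:
  P(E) = 0.9071 × 0.9536 + 0.1000 × 0.0464 = 0.86501056 + 0.00464000 = 0.86965056
  P(H|E) = 0.86501056 / 0.86965056 = 0.9947

Final posterior: 0.9947
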